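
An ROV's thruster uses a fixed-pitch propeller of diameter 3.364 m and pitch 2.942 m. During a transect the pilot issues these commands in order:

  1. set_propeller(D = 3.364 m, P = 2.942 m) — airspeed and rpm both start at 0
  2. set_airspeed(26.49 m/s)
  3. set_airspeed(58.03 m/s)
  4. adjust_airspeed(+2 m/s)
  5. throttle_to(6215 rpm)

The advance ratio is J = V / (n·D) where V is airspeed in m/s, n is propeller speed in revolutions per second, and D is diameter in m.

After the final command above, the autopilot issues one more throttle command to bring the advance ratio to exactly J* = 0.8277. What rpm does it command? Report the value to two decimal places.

rpm = 1293.57

set_propeller: D = 3.364 m, P = 2.942 m (p = P/D = 0.874554); state ← (V=0, rpm=0)
set_airspeed(26.49): V ← 26.49 m/s
set_airspeed(58.03): V ← 58.03 m/s
adjust_airspeed(+2): V ← 58.03 +2 = 60.03 m/s
throttle_to(6215): rpm ← 6215
final state: V = 60.03 m/s, rpm = 6215 → n = rpm/60 = 103.583333 rev/s
target J* = 0.8277; solve J* = V/(n·D) for n: n = V/(J*·D) = 60.03/(0.8277 × 3.364) = 21.559536 rev/s
rpm = 60·n = 1293.572134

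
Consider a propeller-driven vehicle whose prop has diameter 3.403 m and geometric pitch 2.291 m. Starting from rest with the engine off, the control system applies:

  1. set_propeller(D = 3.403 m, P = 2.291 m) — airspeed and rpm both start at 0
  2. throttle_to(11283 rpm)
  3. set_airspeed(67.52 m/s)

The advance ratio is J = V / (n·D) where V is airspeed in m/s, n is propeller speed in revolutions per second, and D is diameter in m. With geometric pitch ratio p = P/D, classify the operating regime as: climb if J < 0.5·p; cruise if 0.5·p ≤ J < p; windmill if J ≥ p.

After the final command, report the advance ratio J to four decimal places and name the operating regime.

J = 0.1055, regime = climb

set_propeller: D = 3.403 m, P = 2.291 m (p = P/D = 0.673230); state ← (V=0, rpm=0)
throttle_to(11283): rpm ← 11283
set_airspeed(67.52): V ← 67.52 m/s
final state: V = 67.52 m/s, rpm = 11283 → n = rpm/60 = 188.050000 rev/s
J = V / (n·D) = 67.52 / (188.050000 × 3.403) = 0.105511
regime bands: climb J<0.3366 | cruise [0.3366, 0.6732) | windmill J≥0.6732
J = 0.1055 → climb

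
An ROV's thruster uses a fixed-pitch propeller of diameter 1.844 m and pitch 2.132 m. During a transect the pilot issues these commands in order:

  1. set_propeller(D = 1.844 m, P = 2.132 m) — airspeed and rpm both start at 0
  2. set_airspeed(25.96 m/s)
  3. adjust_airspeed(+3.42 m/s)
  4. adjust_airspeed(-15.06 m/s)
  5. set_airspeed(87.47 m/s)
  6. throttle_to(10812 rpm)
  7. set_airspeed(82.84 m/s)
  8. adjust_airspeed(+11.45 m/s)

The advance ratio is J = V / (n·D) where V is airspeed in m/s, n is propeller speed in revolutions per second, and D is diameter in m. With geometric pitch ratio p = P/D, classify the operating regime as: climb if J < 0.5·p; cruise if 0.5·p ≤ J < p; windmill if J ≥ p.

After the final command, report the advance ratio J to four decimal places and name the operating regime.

J = 0.2838, regime = climb

set_propeller: D = 1.844 m, P = 2.132 m (p = P/D = 1.156182); state ← (V=0, rpm=0)
set_airspeed(25.96): V ← 25.96 m/s
adjust_airspeed(+3.42): V ← 25.96 +3.42 = 29.38 m/s
adjust_airspeed(-15.06): V ← 29.38 -15.06 = 14.32 m/s
set_airspeed(87.47): V ← 87.47 m/s
throttle_to(10812): rpm ← 10812
set_airspeed(82.84): V ← 82.84 m/s
adjust_airspeed(+11.45): V ← 82.84 +11.45 = 94.29 m/s
final state: V = 94.29 m/s, rpm = 10812 → n = rpm/60 = 180.200000 rev/s
J = V / (n·D) = 94.29 / (180.200000 × 1.844) = 0.283759
regime bands: climb J<0.5781 | cruise [0.5781, 1.1562) | windmill J≥1.1562
J = 0.2838 → climb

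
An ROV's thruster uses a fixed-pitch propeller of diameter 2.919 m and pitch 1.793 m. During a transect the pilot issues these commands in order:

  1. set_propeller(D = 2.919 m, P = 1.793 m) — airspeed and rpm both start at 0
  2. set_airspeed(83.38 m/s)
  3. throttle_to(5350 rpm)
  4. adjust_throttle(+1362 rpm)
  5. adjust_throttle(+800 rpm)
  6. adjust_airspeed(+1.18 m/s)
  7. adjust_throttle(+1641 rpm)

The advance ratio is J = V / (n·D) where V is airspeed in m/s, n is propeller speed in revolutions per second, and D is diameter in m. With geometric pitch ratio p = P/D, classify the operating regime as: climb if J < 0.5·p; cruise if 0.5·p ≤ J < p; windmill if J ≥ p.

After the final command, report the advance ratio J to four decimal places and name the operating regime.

set_propeller: D = 2.919 m, P = 1.793 m (p = P/D = 0.614251); state ← (V=0, rpm=0)
set_airspeed(83.38): V ← 83.38 m/s
throttle_to(5350): rpm ← 5350
adjust_throttle(+1362): rpm ← 5350 +1362 = 6712
adjust_throttle(+800): rpm ← 6712 +800 = 7512
adjust_airspeed(+1.18): V ← 83.38 +1.18 = 84.56 m/s
adjust_throttle(+1641): rpm ← 7512 +1641 = 9153
final state: V = 84.56 m/s, rpm = 9153 → n = rpm/60 = 152.550000 rev/s
J = V / (n·D) = 84.56 / (152.550000 × 2.919) = 0.189897
regime bands: climb J<0.3071 | cruise [0.3071, 0.6143) | windmill J≥0.6143
J = 0.1899 → climb

J = 0.1899, regime = climb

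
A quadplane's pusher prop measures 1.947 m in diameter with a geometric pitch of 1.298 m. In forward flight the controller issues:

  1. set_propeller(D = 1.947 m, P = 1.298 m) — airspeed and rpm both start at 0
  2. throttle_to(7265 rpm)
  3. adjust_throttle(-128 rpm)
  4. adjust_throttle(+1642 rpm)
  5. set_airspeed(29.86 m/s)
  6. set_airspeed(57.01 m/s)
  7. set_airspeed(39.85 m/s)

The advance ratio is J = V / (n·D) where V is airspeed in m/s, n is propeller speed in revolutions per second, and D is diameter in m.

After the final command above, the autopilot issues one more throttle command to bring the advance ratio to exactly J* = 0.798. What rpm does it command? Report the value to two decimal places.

rpm = 1538.90

set_propeller: D = 1.947 m, P = 1.298 m (p = P/D = 0.666667); state ← (V=0, rpm=0)
throttle_to(7265): rpm ← 7265
adjust_throttle(-128): rpm ← 7265 -128 = 7137
adjust_throttle(+1642): rpm ← 7137 +1642 = 8779
set_airspeed(29.86): V ← 29.86 m/s
set_airspeed(57.01): V ← 57.01 m/s
set_airspeed(39.85): V ← 39.85 m/s
final state: V = 39.85 m/s, rpm = 8779 → n = rpm/60 = 146.316667 rev/s
target J* = 0.798; solve J* = V/(n·D) for n: n = V/(J*·D) = 39.85/(0.798 × 1.947) = 25.648353 rev/s
rpm = 60·n = 1538.901182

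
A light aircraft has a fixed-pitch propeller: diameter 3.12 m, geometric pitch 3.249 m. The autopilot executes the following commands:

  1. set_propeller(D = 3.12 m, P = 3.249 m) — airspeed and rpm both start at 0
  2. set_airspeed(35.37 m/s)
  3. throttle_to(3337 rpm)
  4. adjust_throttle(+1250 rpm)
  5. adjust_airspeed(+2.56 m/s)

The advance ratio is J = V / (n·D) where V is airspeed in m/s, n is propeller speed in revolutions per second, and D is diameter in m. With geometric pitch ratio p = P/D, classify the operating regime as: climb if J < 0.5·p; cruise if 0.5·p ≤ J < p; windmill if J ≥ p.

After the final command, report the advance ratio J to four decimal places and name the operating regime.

J = 0.1590, regime = climb

set_propeller: D = 3.12 m, P = 3.249 m (p = P/D = 1.041346); state ← (V=0, rpm=0)
set_airspeed(35.37): V ← 35.37 m/s
throttle_to(3337): rpm ← 3337
adjust_throttle(+1250): rpm ← 3337 +1250 = 4587
adjust_airspeed(+2.56): V ← 35.37 +2.56 = 37.93 m/s
final state: V = 37.93 m/s, rpm = 4587 → n = rpm/60 = 76.450000 rev/s
J = V / (n·D) = 37.93 / (76.450000 × 3.12) = 0.159020
regime bands: climb J<0.5207 | cruise [0.5207, 1.0413) | windmill J≥1.0413
J = 0.1590 → climb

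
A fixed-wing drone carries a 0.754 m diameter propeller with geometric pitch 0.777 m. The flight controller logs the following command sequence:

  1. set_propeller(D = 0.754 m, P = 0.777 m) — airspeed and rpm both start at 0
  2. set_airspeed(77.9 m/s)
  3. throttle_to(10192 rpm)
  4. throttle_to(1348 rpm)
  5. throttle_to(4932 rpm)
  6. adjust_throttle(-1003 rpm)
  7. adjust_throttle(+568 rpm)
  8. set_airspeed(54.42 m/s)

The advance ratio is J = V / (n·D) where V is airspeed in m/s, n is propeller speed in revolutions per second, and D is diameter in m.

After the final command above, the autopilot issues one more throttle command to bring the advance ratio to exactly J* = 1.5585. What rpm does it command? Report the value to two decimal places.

set_propeller: D = 0.754 m, P = 0.777 m (p = P/D = 1.030504); state ← (V=0, rpm=0)
set_airspeed(77.9): V ← 77.9 m/s
throttle_to(10192): rpm ← 10192
throttle_to(1348): rpm ← 1348
throttle_to(4932): rpm ← 4932
adjust_throttle(-1003): rpm ← 4932 -1003 = 3929
adjust_throttle(+568): rpm ← 3929 +568 = 4497
set_airspeed(54.42): V ← 54.42 m/s
final state: V = 54.42 m/s, rpm = 4497 → n = rpm/60 = 74.950000 rev/s
target J* = 1.5585; solve J* = V/(n·D) for n: n = V/(J*·D) = 54.42/(1.5585 × 0.754) = 46.310598 rev/s
rpm = 60·n = 2778.635854

rpm = 2778.64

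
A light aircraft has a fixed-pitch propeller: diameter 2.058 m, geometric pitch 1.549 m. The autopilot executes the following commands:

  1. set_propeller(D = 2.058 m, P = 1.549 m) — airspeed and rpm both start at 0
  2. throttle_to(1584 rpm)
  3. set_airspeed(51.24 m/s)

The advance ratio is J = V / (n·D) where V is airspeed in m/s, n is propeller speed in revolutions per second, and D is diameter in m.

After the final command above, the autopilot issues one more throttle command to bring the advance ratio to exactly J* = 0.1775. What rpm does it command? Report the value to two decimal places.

set_propeller: D = 2.058 m, P = 1.549 m (p = P/D = 0.752672); state ← (V=0, rpm=0)
throttle_to(1584): rpm ← 1584
set_airspeed(51.24): V ← 51.24 m/s
final state: V = 51.24 m/s, rpm = 1584 → n = rpm/60 = 26.400000 rev/s
target J* = 0.1775; solve J* = V/(n·D) for n: n = V/(J*·D) = 51.24/(0.1775 × 2.058) = 140.270193 rev/s
rpm = 60·n = 8416.211555

rpm = 8416.21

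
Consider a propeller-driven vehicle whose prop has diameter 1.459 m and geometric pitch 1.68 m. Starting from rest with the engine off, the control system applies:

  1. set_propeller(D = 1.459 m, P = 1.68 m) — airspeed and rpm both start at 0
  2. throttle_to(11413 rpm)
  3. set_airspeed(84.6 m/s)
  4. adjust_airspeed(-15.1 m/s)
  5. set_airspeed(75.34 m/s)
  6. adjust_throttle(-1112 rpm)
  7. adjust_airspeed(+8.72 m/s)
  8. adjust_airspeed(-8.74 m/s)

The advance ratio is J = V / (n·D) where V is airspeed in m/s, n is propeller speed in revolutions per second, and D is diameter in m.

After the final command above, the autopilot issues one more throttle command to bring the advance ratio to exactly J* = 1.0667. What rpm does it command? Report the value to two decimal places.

rpm = 2903.78

set_propeller: D = 1.459 m, P = 1.68 m (p = P/D = 1.151474); state ← (V=0, rpm=0)
throttle_to(11413): rpm ← 11413
set_airspeed(84.6): V ← 84.6 m/s
adjust_airspeed(-15.1): V ← 84.6 -15.1 = 69.5 m/s
set_airspeed(75.34): V ← 75.34 m/s
adjust_throttle(-1112): rpm ← 11413 -1112 = 10301
adjust_airspeed(+8.72): V ← 75.34 +8.72 = 84.06 m/s
adjust_airspeed(-8.74): V ← 84.06 -8.74 = 75.32 m/s
final state: V = 75.32 m/s, rpm = 10301 → n = rpm/60 = 171.683333 rev/s
target J* = 1.0667; solve J* = V/(n·D) for n: n = V/(J*·D) = 75.32/(1.0667 × 1.459) = 48.396363 rev/s
rpm = 60·n = 2903.781772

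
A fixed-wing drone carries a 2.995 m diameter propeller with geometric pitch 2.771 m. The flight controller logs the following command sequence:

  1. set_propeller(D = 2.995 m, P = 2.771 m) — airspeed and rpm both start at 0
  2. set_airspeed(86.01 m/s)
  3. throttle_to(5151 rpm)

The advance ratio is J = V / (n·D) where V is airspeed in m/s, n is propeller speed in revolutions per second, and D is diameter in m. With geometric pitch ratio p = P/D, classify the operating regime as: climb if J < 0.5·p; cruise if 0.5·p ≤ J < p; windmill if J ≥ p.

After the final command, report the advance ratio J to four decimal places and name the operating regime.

set_propeller: D = 2.995 m, P = 2.771 m (p = P/D = 0.925209); state ← (V=0, rpm=0)
set_airspeed(86.01): V ← 86.01 m/s
throttle_to(5151): rpm ← 5151
final state: V = 86.01 m/s, rpm = 5151 → n = rpm/60 = 85.850000 rev/s
J = V / (n·D) = 86.01 / (85.850000 × 2.995) = 0.334512
regime bands: climb J<0.4626 | cruise [0.4626, 0.9252) | windmill J≥0.9252
J = 0.3345 → climb

J = 0.3345, regime = climb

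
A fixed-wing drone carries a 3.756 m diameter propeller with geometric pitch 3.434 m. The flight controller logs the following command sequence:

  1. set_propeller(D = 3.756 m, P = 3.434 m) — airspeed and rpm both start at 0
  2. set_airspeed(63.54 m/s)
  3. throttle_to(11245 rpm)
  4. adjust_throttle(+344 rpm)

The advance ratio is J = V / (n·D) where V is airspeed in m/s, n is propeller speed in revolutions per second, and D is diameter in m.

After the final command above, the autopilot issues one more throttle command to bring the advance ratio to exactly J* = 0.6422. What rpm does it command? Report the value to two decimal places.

rpm = 1580.53

set_propeller: D = 3.756 m, P = 3.434 m (p = P/D = 0.914271); state ← (V=0, rpm=0)
set_airspeed(63.54): V ← 63.54 m/s
throttle_to(11245): rpm ← 11245
adjust_throttle(+344): rpm ← 11245 +344 = 11589
final state: V = 63.54 m/s, rpm = 11589 → n = rpm/60 = 193.150000 rev/s
target J* = 0.6422; solve J* = V/(n·D) for n: n = V/(J*·D) = 63.54/(0.6422 × 3.756) = 26.342157 rev/s
rpm = 60·n = 1580.529390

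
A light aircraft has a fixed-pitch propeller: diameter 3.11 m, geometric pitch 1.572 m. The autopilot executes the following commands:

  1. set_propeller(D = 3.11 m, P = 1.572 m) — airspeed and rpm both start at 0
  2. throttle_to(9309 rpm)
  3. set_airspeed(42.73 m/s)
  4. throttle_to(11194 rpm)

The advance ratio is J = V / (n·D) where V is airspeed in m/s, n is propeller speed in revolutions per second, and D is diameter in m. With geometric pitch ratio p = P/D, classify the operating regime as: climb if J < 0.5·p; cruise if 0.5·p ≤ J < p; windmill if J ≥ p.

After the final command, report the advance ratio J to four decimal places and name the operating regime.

set_propeller: D = 3.11 m, P = 1.572 m (p = P/D = 0.505466); state ← (V=0, rpm=0)
throttle_to(9309): rpm ← 9309
set_airspeed(42.73): V ← 42.73 m/s
throttle_to(11194): rpm ← 11194
final state: V = 42.73 m/s, rpm = 11194 → n = rpm/60 = 186.566667 rev/s
J = V / (n·D) = 42.73 / (186.566667 × 3.11) = 0.073644
regime bands: climb J<0.2527 | cruise [0.2527, 0.5055) | windmill J≥0.5055
J = 0.0736 → climb

J = 0.0736, regime = climb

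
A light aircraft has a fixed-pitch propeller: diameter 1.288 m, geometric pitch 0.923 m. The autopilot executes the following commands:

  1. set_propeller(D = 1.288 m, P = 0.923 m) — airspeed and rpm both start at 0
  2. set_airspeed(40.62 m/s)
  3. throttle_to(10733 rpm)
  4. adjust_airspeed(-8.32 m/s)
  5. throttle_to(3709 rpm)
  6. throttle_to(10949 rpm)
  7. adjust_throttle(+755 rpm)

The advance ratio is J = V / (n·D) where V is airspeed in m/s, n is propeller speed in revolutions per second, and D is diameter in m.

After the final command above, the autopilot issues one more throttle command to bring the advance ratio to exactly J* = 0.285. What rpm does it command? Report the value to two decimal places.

set_propeller: D = 1.288 m, P = 0.923 m (p = P/D = 0.716615); state ← (V=0, rpm=0)
set_airspeed(40.62): V ← 40.62 m/s
throttle_to(10733): rpm ← 10733
adjust_airspeed(-8.32): V ← 40.62 -8.32 = 32.3 m/s
throttle_to(3709): rpm ← 3709
throttle_to(10949): rpm ← 10949
adjust_throttle(+755): rpm ← 10949 +755 = 11704
final state: V = 32.3 m/s, rpm = 11704 → n = rpm/60 = 195.066667 rev/s
target J* = 0.285; solve J* = V/(n·D) for n: n = V/(J*·D) = 32.3/(0.285 × 1.288) = 87.991718 rev/s
rpm = 60·n = 5279.503106

rpm = 5279.50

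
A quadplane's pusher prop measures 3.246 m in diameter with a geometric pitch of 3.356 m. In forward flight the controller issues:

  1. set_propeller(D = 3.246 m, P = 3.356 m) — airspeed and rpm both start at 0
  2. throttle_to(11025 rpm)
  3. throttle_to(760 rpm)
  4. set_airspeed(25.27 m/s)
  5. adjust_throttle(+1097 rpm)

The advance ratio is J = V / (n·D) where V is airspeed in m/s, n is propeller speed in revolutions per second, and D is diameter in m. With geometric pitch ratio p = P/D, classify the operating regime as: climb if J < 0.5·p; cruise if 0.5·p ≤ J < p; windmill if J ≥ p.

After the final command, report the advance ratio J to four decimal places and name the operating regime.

set_propeller: D = 3.246 m, P = 3.356 m (p = P/D = 1.033888); state ← (V=0, rpm=0)
throttle_to(11025): rpm ← 11025
throttle_to(760): rpm ← 760
set_airspeed(25.27): V ← 25.27 m/s
adjust_throttle(+1097): rpm ← 760 +1097 = 1857
final state: V = 25.27 m/s, rpm = 1857 → n = rpm/60 = 30.950000 rev/s
J = V / (n·D) = 25.27 / (30.950000 × 3.246) = 0.251534
regime bands: climb J<0.5169 | cruise [0.5169, 1.0339) | windmill J≥1.0339
J = 0.2515 → climb

J = 0.2515, regime = climb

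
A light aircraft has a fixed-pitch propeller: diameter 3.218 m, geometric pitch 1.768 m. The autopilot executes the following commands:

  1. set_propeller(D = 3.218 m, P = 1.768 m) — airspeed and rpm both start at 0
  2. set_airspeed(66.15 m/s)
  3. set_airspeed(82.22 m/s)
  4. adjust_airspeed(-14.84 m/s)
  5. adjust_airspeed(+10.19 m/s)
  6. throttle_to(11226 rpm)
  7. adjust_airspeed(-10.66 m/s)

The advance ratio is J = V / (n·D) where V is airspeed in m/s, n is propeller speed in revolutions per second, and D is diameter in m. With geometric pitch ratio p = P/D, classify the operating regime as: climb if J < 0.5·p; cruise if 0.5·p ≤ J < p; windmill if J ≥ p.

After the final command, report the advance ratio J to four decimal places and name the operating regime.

set_propeller: D = 3.218 m, P = 1.768 m (p = P/D = 0.549410); state ← (V=0, rpm=0)
set_airspeed(66.15): V ← 66.15 m/s
set_airspeed(82.22): V ← 82.22 m/s
adjust_airspeed(-14.84): V ← 82.22 -14.84 = 67.38 m/s
adjust_airspeed(+10.19): V ← 67.38 +10.19 = 77.57 m/s
throttle_to(11226): rpm ← 11226
adjust_airspeed(-10.66): V ← 77.57 -10.66 = 66.91 m/s
final state: V = 66.91 m/s, rpm = 11226 → n = rpm/60 = 187.100000 rev/s
J = V / (n·D) = 66.91 / (187.100000 × 3.218) = 0.111130
regime bands: climb J<0.2747 | cruise [0.2747, 0.5494) | windmill J≥0.5494
J = 0.1111 → climb

J = 0.1111, regime = climb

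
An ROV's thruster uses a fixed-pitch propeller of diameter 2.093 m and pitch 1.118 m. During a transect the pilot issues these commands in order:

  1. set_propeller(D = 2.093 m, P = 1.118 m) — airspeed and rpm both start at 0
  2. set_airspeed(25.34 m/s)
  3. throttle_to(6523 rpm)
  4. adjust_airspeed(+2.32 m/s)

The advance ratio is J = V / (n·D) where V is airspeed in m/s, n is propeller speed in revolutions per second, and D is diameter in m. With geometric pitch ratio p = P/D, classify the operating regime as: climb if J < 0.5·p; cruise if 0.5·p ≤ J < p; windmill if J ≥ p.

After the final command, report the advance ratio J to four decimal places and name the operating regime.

set_propeller: D = 2.093 m, P = 1.118 m (p = P/D = 0.534161); state ← (V=0, rpm=0)
set_airspeed(25.34): V ← 25.34 m/s
throttle_to(6523): rpm ← 6523
adjust_airspeed(+2.32): V ← 25.34 +2.32 = 27.66 m/s
final state: V = 27.66 m/s, rpm = 6523 → n = rpm/60 = 108.716667 rev/s
J = V / (n·D) = 27.66 / (108.716667 × 2.093) = 0.121559
regime bands: climb J<0.2671 | cruise [0.2671, 0.5342) | windmill J≥0.5342
J = 0.1216 → climb

J = 0.1216, regime = climb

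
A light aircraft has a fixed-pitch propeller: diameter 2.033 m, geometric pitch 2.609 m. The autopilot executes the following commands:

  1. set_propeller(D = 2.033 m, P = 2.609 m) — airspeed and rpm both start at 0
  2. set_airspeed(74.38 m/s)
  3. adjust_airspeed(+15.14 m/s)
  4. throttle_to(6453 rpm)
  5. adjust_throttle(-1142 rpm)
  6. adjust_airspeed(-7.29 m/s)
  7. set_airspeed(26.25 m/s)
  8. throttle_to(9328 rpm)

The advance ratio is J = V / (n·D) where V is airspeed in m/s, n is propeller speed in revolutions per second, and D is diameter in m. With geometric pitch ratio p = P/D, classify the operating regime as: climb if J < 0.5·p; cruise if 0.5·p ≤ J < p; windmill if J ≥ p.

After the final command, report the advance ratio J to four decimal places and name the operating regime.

set_propeller: D = 2.033 m, P = 2.609 m (p = P/D = 1.283325); state ← (V=0, rpm=0)
set_airspeed(74.38): V ← 74.38 m/s
adjust_airspeed(+15.14): V ← 74.38 +15.14 = 89.52 m/s
throttle_to(6453): rpm ← 6453
adjust_throttle(-1142): rpm ← 6453 -1142 = 5311
adjust_airspeed(-7.29): V ← 89.52 -7.29 = 82.23 m/s
set_airspeed(26.25): V ← 26.25 m/s
throttle_to(9328): rpm ← 9328
final state: V = 26.25 m/s, rpm = 9328 → n = rpm/60 = 155.466667 rev/s
J = V / (n·D) = 26.25 / (155.466667 × 2.033) = 0.083053
regime bands: climb J<0.6417 | cruise [0.6417, 1.2833) | windmill J≥1.2833
J = 0.0831 → climb

J = 0.0831, regime = climb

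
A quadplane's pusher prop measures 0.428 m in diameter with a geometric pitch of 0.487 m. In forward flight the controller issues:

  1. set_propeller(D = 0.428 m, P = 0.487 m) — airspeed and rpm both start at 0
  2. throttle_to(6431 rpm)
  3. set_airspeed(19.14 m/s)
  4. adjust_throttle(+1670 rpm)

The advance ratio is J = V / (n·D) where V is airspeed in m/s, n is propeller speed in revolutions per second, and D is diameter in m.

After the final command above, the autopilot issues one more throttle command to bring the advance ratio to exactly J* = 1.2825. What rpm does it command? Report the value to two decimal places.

set_propeller: D = 0.428 m, P = 0.487 m (p = P/D = 1.137850); state ← (V=0, rpm=0)
throttle_to(6431): rpm ← 6431
set_airspeed(19.14): V ← 19.14 m/s
adjust_throttle(+1670): rpm ← 6431 +1670 = 8101
final state: V = 19.14 m/s, rpm = 8101 → n = rpm/60 = 135.016667 rev/s
target J* = 1.2825; solve J* = V/(n·D) for n: n = V/(J*·D) = 19.14/(1.2825 × 0.428) = 34.869104 rev/s
rpm = 60·n = 2092.146253

rpm = 2092.15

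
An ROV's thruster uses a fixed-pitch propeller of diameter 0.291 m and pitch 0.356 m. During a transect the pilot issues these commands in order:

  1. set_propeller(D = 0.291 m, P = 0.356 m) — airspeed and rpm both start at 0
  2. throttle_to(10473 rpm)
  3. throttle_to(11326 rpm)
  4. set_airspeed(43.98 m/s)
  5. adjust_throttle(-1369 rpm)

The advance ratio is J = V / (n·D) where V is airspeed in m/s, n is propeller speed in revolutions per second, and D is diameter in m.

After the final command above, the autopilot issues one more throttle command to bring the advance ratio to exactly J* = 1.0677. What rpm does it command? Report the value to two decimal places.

set_propeller: D = 0.291 m, P = 0.356 m (p = P/D = 1.223368); state ← (V=0, rpm=0)
throttle_to(10473): rpm ← 10473
throttle_to(11326): rpm ← 11326
set_airspeed(43.98): V ← 43.98 m/s
adjust_throttle(-1369): rpm ← 11326 -1369 = 9957
final state: V = 43.98 m/s, rpm = 9957 → n = rpm/60 = 165.950000 rev/s
target J* = 1.0677; solve J* = V/(n·D) for n: n = V/(J*·D) = 43.98/(1.0677 × 0.291) = 141.551017 rev/s
rpm = 60·n = 8493.061007

rpm = 8493.06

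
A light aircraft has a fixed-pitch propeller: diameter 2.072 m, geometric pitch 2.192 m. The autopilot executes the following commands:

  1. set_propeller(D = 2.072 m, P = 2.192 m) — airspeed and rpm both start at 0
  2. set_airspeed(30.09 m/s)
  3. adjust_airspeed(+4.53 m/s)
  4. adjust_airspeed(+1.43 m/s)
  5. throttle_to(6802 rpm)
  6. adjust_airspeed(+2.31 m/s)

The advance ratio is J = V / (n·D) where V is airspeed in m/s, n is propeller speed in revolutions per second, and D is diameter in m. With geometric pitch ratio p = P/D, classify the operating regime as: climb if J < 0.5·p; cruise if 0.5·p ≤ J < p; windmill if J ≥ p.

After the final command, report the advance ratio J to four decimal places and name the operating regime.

J = 0.1633, regime = climb

set_propeller: D = 2.072 m, P = 2.192 m (p = P/D = 1.057915); state ← (V=0, rpm=0)
set_airspeed(30.09): V ← 30.09 m/s
adjust_airspeed(+4.53): V ← 30.09 +4.53 = 34.62 m/s
adjust_airspeed(+1.43): V ← 34.62 +1.43 = 36.05 m/s
throttle_to(6802): rpm ← 6802
adjust_airspeed(+2.31): V ← 36.05 +2.31 = 38.36 m/s
final state: V = 38.36 m/s, rpm = 6802 → n = rpm/60 = 113.366667 rev/s
J = V / (n·D) = 38.36 / (113.366667 × 2.072) = 0.163306
regime bands: climb J<0.5290 | cruise [0.5290, 1.0579) | windmill J≥1.0579
J = 0.1633 → climb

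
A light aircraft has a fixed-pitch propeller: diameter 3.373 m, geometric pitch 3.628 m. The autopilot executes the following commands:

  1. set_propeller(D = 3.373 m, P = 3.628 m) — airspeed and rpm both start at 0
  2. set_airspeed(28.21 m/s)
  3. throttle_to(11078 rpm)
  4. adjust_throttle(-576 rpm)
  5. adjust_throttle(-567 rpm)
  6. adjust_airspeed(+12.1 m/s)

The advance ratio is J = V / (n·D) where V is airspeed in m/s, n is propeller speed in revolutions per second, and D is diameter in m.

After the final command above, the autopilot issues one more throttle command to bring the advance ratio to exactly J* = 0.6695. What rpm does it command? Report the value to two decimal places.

set_propeller: D = 3.373 m, P = 3.628 m (p = P/D = 1.075600); state ← (V=0, rpm=0)
set_airspeed(28.21): V ← 28.21 m/s
throttle_to(11078): rpm ← 11078
adjust_throttle(-576): rpm ← 11078 -576 = 10502
adjust_throttle(-567): rpm ← 10502 -567 = 9935
adjust_airspeed(+12.1): V ← 28.21 +12.1 = 40.31 m/s
final state: V = 40.31 m/s, rpm = 9935 → n = rpm/60 = 165.583333 rev/s
target J* = 0.6695; solve J* = V/(n·D) for n: n = V/(J*·D) = 40.31/(0.6695 × 3.373) = 17.850315 rev/s
rpm = 60·n = 1071.018878

rpm = 1071.02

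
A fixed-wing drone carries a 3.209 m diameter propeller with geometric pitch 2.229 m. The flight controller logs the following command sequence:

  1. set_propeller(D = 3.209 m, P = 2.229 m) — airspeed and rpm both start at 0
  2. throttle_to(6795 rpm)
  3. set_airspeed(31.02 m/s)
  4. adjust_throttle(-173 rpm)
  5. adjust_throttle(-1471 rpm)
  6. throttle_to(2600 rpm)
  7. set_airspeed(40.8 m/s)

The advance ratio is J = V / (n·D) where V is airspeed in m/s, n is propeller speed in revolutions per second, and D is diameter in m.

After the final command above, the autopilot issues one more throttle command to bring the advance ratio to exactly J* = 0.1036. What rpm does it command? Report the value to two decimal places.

rpm = 7363.46

set_propeller: D = 3.209 m, P = 2.229 m (p = P/D = 0.694609); state ← (V=0, rpm=0)
throttle_to(6795): rpm ← 6795
set_airspeed(31.02): V ← 31.02 m/s
adjust_throttle(-173): rpm ← 6795 -173 = 6622
adjust_throttle(-1471): rpm ← 6622 -1471 = 5151
throttle_to(2600): rpm ← 2600
set_airspeed(40.8): V ← 40.8 m/s
final state: V = 40.8 m/s, rpm = 2600 → n = rpm/60 = 43.333333 rev/s
target J* = 0.1036; solve J* = V/(n·D) for n: n = V/(J*·D) = 40.8/(0.1036 × 3.209) = 122.724336 rev/s
rpm = 60·n = 7363.460152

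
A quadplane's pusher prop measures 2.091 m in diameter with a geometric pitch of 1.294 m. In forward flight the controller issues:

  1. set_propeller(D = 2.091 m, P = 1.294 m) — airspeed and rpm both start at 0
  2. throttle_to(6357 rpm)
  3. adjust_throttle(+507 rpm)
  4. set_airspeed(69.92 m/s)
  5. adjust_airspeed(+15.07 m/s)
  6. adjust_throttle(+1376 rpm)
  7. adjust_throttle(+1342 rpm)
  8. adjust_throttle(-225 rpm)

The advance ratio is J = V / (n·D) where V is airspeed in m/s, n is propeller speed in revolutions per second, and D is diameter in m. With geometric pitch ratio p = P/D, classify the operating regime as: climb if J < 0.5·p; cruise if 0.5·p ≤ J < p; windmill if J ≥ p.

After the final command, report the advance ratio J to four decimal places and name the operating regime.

J = 0.2606, regime = climb

set_propeller: D = 2.091 m, P = 1.294 m (p = P/D = 0.618843); state ← (V=0, rpm=0)
throttle_to(6357): rpm ← 6357
adjust_throttle(+507): rpm ← 6357 +507 = 6864
set_airspeed(69.92): V ← 69.92 m/s
adjust_airspeed(+15.07): V ← 69.92 +15.07 = 84.99 m/s
adjust_throttle(+1376): rpm ← 6864 +1376 = 8240
adjust_throttle(+1342): rpm ← 8240 +1342 = 9582
adjust_throttle(-225): rpm ← 9582 -225 = 9357
final state: V = 84.99 m/s, rpm = 9357 → n = rpm/60 = 155.950000 rev/s
J = V / (n·D) = 84.99 / (155.950000 × 2.091) = 0.260632
regime bands: climb J<0.3094 | cruise [0.3094, 0.6188) | windmill J≥0.6188
J = 0.2606 → climb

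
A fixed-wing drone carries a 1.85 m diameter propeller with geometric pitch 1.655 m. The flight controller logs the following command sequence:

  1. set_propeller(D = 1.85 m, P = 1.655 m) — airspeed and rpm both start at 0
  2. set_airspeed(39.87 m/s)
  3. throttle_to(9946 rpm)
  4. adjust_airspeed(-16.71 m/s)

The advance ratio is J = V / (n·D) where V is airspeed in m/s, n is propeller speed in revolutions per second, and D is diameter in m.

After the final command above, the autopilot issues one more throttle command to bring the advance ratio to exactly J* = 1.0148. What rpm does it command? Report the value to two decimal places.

set_propeller: D = 1.85 m, P = 1.655 m (p = P/D = 0.894595); state ← (V=0, rpm=0)
set_airspeed(39.87): V ← 39.87 m/s
throttle_to(9946): rpm ← 9946
adjust_airspeed(-16.71): V ← 39.87 -16.71 = 23.16 m/s
final state: V = 23.16 m/s, rpm = 9946 → n = rpm/60 = 165.766667 rev/s
target J* = 1.0148; solve J* = V/(n·D) for n: n = V/(J*·D) = 23.16/(1.0148 × 1.85) = 12.336341 rev/s
rpm = 60·n = 740.180464

rpm = 740.18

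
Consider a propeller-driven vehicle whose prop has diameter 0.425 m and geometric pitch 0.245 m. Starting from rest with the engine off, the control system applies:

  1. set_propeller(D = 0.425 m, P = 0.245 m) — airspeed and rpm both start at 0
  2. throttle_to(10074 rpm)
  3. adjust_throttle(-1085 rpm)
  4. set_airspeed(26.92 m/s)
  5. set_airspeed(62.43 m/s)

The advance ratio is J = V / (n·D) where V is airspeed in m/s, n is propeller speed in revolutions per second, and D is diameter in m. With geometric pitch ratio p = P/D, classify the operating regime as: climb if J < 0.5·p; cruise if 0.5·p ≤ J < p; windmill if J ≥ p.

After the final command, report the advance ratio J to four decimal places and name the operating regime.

set_propeller: D = 0.425 m, P = 0.245 m (p = P/D = 0.576471); state ← (V=0, rpm=0)
throttle_to(10074): rpm ← 10074
adjust_throttle(-1085): rpm ← 10074 -1085 = 8989
set_airspeed(26.92): V ← 26.92 m/s
set_airspeed(62.43): V ← 62.43 m/s
final state: V = 62.43 m/s, rpm = 8989 → n = rpm/60 = 149.816667 rev/s
J = V / (n·D) = 62.43 / (149.816667 × 0.425) = 0.980492
regime bands: climb J<0.2882 | cruise [0.2882, 0.5765) | windmill J≥0.5765
J = 0.9805 → windmill

J = 0.9805, regime = windmill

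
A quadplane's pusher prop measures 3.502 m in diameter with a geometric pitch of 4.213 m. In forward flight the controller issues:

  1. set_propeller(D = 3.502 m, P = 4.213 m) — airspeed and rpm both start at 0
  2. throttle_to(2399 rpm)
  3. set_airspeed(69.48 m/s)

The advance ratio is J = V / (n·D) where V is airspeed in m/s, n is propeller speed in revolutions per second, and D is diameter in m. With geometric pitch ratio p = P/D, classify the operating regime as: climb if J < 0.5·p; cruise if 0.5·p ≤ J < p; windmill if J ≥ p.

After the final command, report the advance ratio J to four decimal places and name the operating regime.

set_propeller: D = 3.502 m, P = 4.213 m (p = P/D = 1.203027); state ← (V=0, rpm=0)
throttle_to(2399): rpm ← 2399
set_airspeed(69.48): V ← 69.48 m/s
final state: V = 69.48 m/s, rpm = 2399 → n = rpm/60 = 39.983333 rev/s
J = V / (n·D) = 69.48 / (39.983333 × 3.502) = 0.496209
regime bands: climb J<0.6015 | cruise [0.6015, 1.2030) | windmill J≥1.2030
J = 0.4962 → climb

J = 0.4962, regime = climb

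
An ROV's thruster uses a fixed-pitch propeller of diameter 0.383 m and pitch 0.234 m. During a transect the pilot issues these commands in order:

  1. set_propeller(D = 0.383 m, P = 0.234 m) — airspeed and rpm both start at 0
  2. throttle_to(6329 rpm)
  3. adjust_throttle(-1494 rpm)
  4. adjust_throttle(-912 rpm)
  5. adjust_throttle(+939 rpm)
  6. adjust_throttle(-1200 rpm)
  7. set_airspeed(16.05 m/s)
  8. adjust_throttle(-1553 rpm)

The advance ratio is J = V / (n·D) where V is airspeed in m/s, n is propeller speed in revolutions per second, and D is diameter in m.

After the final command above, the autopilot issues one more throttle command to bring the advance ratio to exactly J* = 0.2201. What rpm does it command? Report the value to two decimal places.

rpm = 11423.72

set_propeller: D = 0.383 m, P = 0.234 m (p = P/D = 0.610966); state ← (V=0, rpm=0)
throttle_to(6329): rpm ← 6329
adjust_throttle(-1494): rpm ← 6329 -1494 = 4835
adjust_throttle(-912): rpm ← 4835 -912 = 3923
adjust_throttle(+939): rpm ← 3923 +939 = 4862
adjust_throttle(-1200): rpm ← 4862 -1200 = 3662
set_airspeed(16.05): V ← 16.05 m/s
adjust_throttle(-1553): rpm ← 3662 -1553 = 2109
final state: V = 16.05 m/s, rpm = 2109 → n = rpm/60 = 35.150000 rev/s
target J* = 0.2201; solve J* = V/(n·D) for n: n = V/(J*·D) = 16.05/(0.2201 × 0.383) = 190.395299 rev/s
rpm = 60·n = 11423.717916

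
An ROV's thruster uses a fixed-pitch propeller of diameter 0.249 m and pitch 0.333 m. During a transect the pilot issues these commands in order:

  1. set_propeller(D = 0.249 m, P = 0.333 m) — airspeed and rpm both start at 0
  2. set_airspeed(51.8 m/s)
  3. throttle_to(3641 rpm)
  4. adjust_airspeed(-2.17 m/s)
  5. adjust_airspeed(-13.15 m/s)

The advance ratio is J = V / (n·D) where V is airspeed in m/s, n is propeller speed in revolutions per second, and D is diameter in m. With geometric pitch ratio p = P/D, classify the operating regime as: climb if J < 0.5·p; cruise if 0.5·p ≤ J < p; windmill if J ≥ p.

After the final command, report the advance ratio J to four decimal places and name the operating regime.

J = 2.4143, regime = windmill

set_propeller: D = 0.249 m, P = 0.333 m (p = P/D = 1.337349); state ← (V=0, rpm=0)
set_airspeed(51.8): V ← 51.8 m/s
throttle_to(3641): rpm ← 3641
adjust_airspeed(-2.17): V ← 51.8 -2.17 = 49.63 m/s
adjust_airspeed(-13.15): V ← 49.63 -13.15 = 36.48 m/s
final state: V = 36.48 m/s, rpm = 3641 → n = rpm/60 = 60.683333 rev/s
J = V / (n·D) = 36.48 / (60.683333 × 0.249) = 2.414271
regime bands: climb J<0.6687 | cruise [0.6687, 1.3373) | windmill J≥1.3373
J = 2.4143 → windmill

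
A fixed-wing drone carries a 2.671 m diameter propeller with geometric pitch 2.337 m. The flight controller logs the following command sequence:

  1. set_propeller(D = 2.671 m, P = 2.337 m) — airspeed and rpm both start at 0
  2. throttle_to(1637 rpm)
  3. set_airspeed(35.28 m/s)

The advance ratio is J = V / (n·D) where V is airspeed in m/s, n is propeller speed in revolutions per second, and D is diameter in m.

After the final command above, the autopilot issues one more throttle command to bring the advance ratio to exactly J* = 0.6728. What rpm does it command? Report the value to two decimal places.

set_propeller: D = 2.671 m, P = 2.337 m (p = P/D = 0.874953); state ← (V=0, rpm=0)
throttle_to(1637): rpm ← 1637
set_airspeed(35.28): V ← 35.28 m/s
final state: V = 35.28 m/s, rpm = 1637 → n = rpm/60 = 27.283333 rev/s
target J* = 0.6728; solve J* = V/(n·D) for n: n = V/(J*·D) = 35.28/(0.6728 × 2.671) = 19.632188 rev/s
rpm = 60·n = 1177.931284

rpm = 1177.93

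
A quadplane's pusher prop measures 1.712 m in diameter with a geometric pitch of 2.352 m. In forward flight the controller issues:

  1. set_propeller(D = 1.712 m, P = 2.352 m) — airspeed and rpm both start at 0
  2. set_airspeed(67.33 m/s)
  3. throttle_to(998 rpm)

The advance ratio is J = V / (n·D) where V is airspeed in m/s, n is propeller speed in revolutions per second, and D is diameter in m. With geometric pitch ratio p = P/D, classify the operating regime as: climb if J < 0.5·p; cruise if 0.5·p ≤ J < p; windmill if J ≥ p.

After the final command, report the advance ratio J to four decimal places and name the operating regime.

set_propeller: D = 1.712 m, P = 2.352 m (p = P/D = 1.373832); state ← (V=0, rpm=0)
set_airspeed(67.33): V ← 67.33 m/s
throttle_to(998): rpm ← 998
final state: V = 67.33 m/s, rpm = 998 → n = rpm/60 = 16.633333 rev/s
J = V / (n·D) = 67.33 / (16.633333 × 1.712) = 2.364425
regime bands: climb J<0.6869 | cruise [0.6869, 1.3738) | windmill J≥1.3738
J = 2.3644 → windmill

J = 2.3644, regime = windmill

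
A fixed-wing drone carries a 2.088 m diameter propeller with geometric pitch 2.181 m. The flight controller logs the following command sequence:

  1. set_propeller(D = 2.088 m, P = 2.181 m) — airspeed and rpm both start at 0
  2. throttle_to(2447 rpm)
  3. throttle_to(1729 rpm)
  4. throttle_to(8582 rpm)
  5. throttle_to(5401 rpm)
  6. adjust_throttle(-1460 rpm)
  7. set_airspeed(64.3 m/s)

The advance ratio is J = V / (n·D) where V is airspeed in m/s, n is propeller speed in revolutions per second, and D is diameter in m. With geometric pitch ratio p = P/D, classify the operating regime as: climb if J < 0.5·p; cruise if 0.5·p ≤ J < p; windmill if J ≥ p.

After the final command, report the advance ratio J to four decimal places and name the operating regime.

J = 0.4688, regime = climb

set_propeller: D = 2.088 m, P = 2.181 m (p = P/D = 1.044540); state ← (V=0, rpm=0)
throttle_to(2447): rpm ← 2447
throttle_to(1729): rpm ← 1729
throttle_to(8582): rpm ← 8582
throttle_to(5401): rpm ← 5401
adjust_throttle(-1460): rpm ← 5401 -1460 = 3941
set_airspeed(64.3): V ← 64.3 m/s
final state: V = 64.3 m/s, rpm = 3941 → n = rpm/60 = 65.683333 rev/s
J = V / (n·D) = 64.3 / (65.683333 × 2.088) = 0.468841
regime bands: climb J<0.5223 | cruise [0.5223, 1.0445) | windmill J≥1.0445
J = 0.4688 → climb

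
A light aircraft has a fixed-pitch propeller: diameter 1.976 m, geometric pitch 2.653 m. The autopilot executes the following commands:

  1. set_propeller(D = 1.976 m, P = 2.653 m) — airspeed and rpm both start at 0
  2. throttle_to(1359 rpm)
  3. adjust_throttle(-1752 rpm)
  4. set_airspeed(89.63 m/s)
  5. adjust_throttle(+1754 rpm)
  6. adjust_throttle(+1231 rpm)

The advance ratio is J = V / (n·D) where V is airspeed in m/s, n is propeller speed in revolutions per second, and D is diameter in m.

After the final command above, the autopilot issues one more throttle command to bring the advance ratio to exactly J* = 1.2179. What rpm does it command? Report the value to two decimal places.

set_propeller: D = 1.976 m, P = 2.653 m (p = P/D = 1.342611); state ← (V=0, rpm=0)
throttle_to(1359): rpm ← 1359
adjust_throttle(-1752): rpm ← 1359 -1752 = -393
set_airspeed(89.63): V ← 89.63 m/s
adjust_throttle(+1754): rpm ← -393 +1754 = 1361
adjust_throttle(+1231): rpm ← 1361 +1231 = 2592
final state: V = 89.63 m/s, rpm = 2592 → n = rpm/60 = 43.200000 rev/s
target J* = 1.2179; solve J* = V/(n·D) for n: n = V/(J*·D) = 89.63/(1.2179 × 1.976) = 37.243872 rev/s
rpm = 60·n = 2234.632322

rpm = 2234.63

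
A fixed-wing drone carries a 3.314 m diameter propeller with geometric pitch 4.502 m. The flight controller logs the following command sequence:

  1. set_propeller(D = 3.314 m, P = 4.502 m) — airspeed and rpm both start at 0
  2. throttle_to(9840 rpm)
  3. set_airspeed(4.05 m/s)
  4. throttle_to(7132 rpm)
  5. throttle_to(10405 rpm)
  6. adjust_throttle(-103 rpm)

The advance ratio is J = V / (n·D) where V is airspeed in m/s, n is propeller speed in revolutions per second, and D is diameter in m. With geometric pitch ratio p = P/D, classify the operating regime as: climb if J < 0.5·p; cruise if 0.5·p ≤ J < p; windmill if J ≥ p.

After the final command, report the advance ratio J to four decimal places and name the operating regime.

J = 0.0071, regime = climb

set_propeller: D = 3.314 m, P = 4.502 m (p = P/D = 1.358479); state ← (V=0, rpm=0)
throttle_to(9840): rpm ← 9840
set_airspeed(4.05): V ← 4.05 m/s
throttle_to(7132): rpm ← 7132
throttle_to(10405): rpm ← 10405
adjust_throttle(-103): rpm ← 10405 -103 = 10302
final state: V = 4.05 m/s, rpm = 10302 → n = rpm/60 = 171.700000 rev/s
J = V / (n·D) = 4.05 / (171.700000 × 3.314) = 0.007118
regime bands: climb J<0.6792 | cruise [0.6792, 1.3585) | windmill J≥1.3585
J = 0.0071 → climb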